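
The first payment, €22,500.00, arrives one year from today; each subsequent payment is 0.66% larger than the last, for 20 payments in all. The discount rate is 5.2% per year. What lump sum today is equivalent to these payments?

Periodic rate r = 0.052 per year.
Growing ordinary annuity: PV = PMT₁ × [1 − ((1+g)/(1+r))^n] / (r − g) = 22,500 × [1 − ((1+0.0066)/(1+r))^20] / (r − 0.0066) = €290,501.93.

€290,501.93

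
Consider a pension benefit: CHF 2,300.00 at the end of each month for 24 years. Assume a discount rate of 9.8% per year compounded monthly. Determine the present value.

CHF 254,569.97

This is an ordinary annuity: 288 payments of CHF 2,300.00 at the end of each month.
Periodic rate r = 0.098/12 per month; n is counted in months.
PV = PMT × [(1 − (1+r)^−n)/r] = 2,300 × [1 − (1+r)^−288] / r = CHF 254,569.97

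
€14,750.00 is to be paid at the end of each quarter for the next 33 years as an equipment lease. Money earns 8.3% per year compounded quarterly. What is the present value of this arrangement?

This is an ordinary annuity: 132 payments of €14,750.00 at the end of each quarter.
Periodic rate r = 0.083/4 per quarter; n is counted in quarters.
PV = PMT × [(1 − (1+r)^−n)/r] = 14,750 × [1 − (1+r)^−132] / r = €663,591.98

€663,591.98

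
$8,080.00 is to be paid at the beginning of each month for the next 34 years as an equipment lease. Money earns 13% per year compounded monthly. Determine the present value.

This is an annuity due: 408 payments of $8,080.00 at the beginning of each month.
Periodic rate r = 0.13/12 per month; n is counted in months.
PV = PMT × [(1 − (1+r)^−n)/r] × (1+r) = 8,080 × [1 − (1+r)^−408] / r × (1+r) = $744,634.98

$744,634.98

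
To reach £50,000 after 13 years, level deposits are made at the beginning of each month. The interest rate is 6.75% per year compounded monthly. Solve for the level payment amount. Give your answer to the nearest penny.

Level annuity due; solve FV = PMT × [((1+r)^n − 1)/r] × (1+r) for PMT.
Periodic rate r = 0.0675/12 per month; n is counted in months.
With n = 156: PMT = 50,000 / ([((1+r)^n − 1)/r] × (1+r)) = £199.92

£199.92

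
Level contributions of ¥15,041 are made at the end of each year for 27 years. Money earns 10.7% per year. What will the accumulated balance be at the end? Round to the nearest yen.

This is an ordinary annuity: 27 deposits of ¥15,041 at the end of each year.
Periodic rate r = 0.107 per year.
FV = PMT × [((1+r)^n − 1)/r] = 15,041 × [(1+r)^27 − 1] / r = ¥2,046,581

¥2,046,581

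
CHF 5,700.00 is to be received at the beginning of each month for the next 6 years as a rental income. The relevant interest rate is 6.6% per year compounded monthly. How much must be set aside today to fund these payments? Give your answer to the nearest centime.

CHF 339,986.47

This is an annuity due: 72 payments of CHF 5,700.00 at the beginning of each month.
Periodic rate r = 0.066/12 per month; n is counted in months.
PV = PMT × [(1 − (1+r)^−n)/r] × (1+r) = 5,700 × [1 − (1+r)^−72] / r × (1+r) = CHF 339,986.47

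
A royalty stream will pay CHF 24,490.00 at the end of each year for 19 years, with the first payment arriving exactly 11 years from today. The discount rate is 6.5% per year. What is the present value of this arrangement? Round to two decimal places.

CHF 140,049.97

Ordinary annuity of 19 payments, first payment at period 11.
Periodic rate r = 0.065 per year.
The ordinary-annuity PV formula values the stream one period before the first payment (period 10); discount that back 10 periods:
PV₀ = 24,490 × [1 − (1+r)^−19] / r × (1+r)^−10 = CHF 140,049.97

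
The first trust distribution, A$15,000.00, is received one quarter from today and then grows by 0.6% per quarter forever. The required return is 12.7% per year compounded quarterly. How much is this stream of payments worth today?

A$582,524.27

Periodic rate r = 0.127/4 per quarter.
Growing perpetuity (Gordon): PV = PMT₁ / (r − g) = 15,000 / (r − 0.006) = A$582,524.27.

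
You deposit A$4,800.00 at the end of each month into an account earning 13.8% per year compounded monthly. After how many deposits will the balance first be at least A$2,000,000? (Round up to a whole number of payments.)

154 payments

Periodic rate r = 0.138/12 per month; n is counted in months.
Ordinary annuity FV: 2,000,000 = 4,800 × [((1+r)^n − 1)/r].
(1+r)^n = 1 + 2,000,000 × r / 4,800, so n = ln(1 + 2,000,000·r/4,800) / ln(1+r) = 153.61.
Round up to a whole number of payments: n = 154.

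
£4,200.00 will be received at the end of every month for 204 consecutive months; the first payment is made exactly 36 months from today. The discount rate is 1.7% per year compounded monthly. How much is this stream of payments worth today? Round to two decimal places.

Ordinary annuity of 204 payments, first payment at period 36.
Periodic rate r = 0.017/12 per month; n is counted in months.
The ordinary-annuity PV formula values the stream one period before the first payment (period 35); discount that back 35 periods:
PV₀ = 4,200 × [1 − (1+r)^−204] / r × (1+r)^−35 = £707,702.16

£707,702.16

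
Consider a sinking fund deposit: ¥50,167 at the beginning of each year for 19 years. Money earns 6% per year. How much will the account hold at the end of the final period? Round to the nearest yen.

¥1,795,256

This is an annuity due: 19 deposits of ¥50,167 at the beginning of each year.
Periodic rate r = 0.06 per year.
FV = PMT × [((1+r)^n − 1)/r] × (1+r) = 50,167 × [(1+r)^19 − 1] / r × (1+r) = ¥1,795,256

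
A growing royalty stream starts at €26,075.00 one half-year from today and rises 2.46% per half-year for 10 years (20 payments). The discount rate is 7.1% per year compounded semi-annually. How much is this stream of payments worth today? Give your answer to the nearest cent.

€456,302.43

Periodic rate r = 0.071/2 per half-year; n is counted in half-years.
Growing ordinary annuity: PV = PMT₁ × [1 − ((1+g)/(1+r))^n] / (r − g) = 26,075 × [1 − ((1+0.0246)/(1+r))^20] / (r − 0.0246) = €456,302.43.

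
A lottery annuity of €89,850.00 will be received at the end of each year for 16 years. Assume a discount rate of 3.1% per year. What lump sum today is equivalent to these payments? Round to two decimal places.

This is an ordinary annuity: 16 payments of €89,850.00 at the end of each year.
Periodic rate r = 0.031 per year.
PV = PMT × [(1 − (1+r)^−n)/r] = 89,850 × [1 − (1+r)^−16] / r = €1,120,035.03

€1,120,035.03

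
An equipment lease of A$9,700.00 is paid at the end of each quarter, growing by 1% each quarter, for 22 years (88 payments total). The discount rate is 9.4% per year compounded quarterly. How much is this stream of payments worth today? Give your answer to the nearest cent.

Periodic rate r = 0.094/4 per quarter; n is counted in quarters.
Growing ordinary annuity: PV = PMT₁ × [1 − ((1+g)/(1+r))^n] / (r − g) = 9,700 × [1 − ((1+0.01)/(1+r))^88] / (r − 0.01) = A$495,167.30.

A$495,167.30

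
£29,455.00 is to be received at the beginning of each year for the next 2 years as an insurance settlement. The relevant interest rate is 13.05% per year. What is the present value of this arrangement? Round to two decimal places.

£55,509.84

This is an annuity due: 2 payments of £29,455.00 at the beginning of each year.
Periodic rate r = 0.1305 per year.
PV = PMT × [(1 − (1+r)^−n)/r] × (1+r) = 29,455 × [1 − (1+r)^−2] / r × (1+r) = £55,509.84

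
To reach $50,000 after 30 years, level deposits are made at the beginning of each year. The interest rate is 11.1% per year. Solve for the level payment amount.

Level annuity due; solve FV = PMT × [((1+r)^n − 1)/r] × (1+r) for PMT.
Periodic rate r = 0.111 per year.
With n = 30: PMT = 50,000 / ([((1+r)^n − 1)/r] × (1+r)) = $221.83

$221.83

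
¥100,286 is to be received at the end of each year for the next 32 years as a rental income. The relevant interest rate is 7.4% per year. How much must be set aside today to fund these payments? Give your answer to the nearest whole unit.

This is an ordinary annuity: 32 payments of ¥100,286 at the end of each year.
Periodic rate r = 0.074 per year.
PV = PMT × [(1 − (1+r)^−n)/r] = 100,286 × [1 − (1+r)^−32] / r = ¥1,217,219

¥1,217,219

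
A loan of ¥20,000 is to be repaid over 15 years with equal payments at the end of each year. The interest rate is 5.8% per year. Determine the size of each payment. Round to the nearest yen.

¥2,032

Level ordinary annuity; solve PV = PMT × [(1 − (1+r)^−n)/r] for PMT.
Periodic rate r = 0.058 per year.
With n = 15: PMT = 20,000 / ([(1 − (1+r)^−n)/r]) = ¥2,032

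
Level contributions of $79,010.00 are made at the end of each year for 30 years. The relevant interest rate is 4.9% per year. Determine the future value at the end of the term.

This is an ordinary annuity: 30 deposits of $79,010.00 at the end of each year.
Periodic rate r = 0.049 per year.
FV = PMT × [((1+r)^n − 1)/r] = 79,010 × [(1+r)^30 − 1] / r = $5,160,076.19

$5,160,076.19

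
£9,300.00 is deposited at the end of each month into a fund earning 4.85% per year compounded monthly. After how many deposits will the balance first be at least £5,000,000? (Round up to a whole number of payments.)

287 payments

Periodic rate r = 0.0485/12 per month; n is counted in months.
Ordinary annuity FV: 5,000,000 = 9,300 × [((1+r)^n − 1)/r].
(1+r)^n = 1 + 5,000,000 × r / 9,300, so n = ln(1 + 5,000,000·r/9,300) / ln(1+r) = 286.27.
Round up to a whole number of payments: n = 287.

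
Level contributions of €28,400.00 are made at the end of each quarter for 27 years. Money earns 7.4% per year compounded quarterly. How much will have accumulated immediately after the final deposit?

This is an ordinary annuity: 108 deposits of €28,400.00 at the end of each quarter.
Periodic rate r = 0.074/4 per quarter; n is counted in quarters.
FV = PMT × [((1+r)^n − 1)/r] = 28,400 × [(1+r)^108 − 1] / r = €9,580,600.56

€9,580,600.56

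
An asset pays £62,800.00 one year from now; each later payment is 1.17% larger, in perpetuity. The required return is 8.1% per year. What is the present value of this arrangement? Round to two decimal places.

£906,204.91

Periodic rate r = 0.081 per year.
Growing perpetuity (Gordon): PV = PMT₁ / (r − g) = 62,800 / (r − 0.0117) = £906,204.91.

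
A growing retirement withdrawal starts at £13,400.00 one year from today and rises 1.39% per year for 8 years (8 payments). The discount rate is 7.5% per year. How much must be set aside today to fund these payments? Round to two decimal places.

£81,985.31

Periodic rate r = 0.075 per year.
Growing ordinary annuity: PV = PMT₁ × [1 − ((1+g)/(1+r))^n] / (r − g) = 13,400 × [1 − ((1+0.0139)/(1+r))^8] / (r − 0.0139) = £81,985.31.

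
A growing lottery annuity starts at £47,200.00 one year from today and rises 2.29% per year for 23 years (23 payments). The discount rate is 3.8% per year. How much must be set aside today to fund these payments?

Periodic rate r = 0.038 per year.
Growing ordinary annuity: PV = PMT₁ × [1 − ((1+g)/(1+r))^n] / (r − g) = 47,200 × [1 − ((1+0.0229)/(1+r))^23] / (r − 0.0229) = £894,368.21.

£894,368.21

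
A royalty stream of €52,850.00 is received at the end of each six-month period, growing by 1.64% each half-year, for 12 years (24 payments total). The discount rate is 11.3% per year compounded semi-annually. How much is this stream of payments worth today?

Periodic rate r = 0.113/2 per half-year; n is counted in half-years.
Growing ordinary annuity: PV = PMT₁ × [1 − ((1+g)/(1+r))^n] / (r − g) = 52,850 × [1 − ((1+0.0164)/(1+r))^24] / (r − 0.0164) = €797,259.00.

€797,259.00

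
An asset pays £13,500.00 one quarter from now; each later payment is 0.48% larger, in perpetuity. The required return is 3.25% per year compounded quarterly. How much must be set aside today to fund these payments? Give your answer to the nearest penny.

Periodic rate r = 0.0325/4 per quarter.
Growing perpetuity (Gordon): PV = PMT₁ / (r − g) = 13,500 / (r − 0.0048) = £4,060,150.38.

£4,060,150.38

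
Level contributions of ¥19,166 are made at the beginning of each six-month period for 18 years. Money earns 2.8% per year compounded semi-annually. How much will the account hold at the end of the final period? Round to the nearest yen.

This is an annuity due: 36 deposits of ¥19,166 at the beginning of each six-month period.
Periodic rate r = 0.028/2 per half-year; n is counted in half-years.
FV = PMT × [((1+r)^n − 1)/r] × (1+r) = 19,166 × [(1+r)^36 − 1] / r × (1+r) = ¥901,688

¥901,688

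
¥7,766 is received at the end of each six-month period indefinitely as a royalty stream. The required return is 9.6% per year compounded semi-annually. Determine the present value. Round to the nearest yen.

¥161,792

Periodic rate r = 0.096/2 per half-year.
Level perpetuity: PV = PMT / r = 7,766 / (0.096/2) = ¥161,792.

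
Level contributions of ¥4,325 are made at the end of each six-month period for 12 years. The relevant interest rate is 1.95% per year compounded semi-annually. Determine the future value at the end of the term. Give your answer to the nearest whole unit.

This is an ordinary annuity: 24 deposits of ¥4,325 at the end of each six-month period.
Periodic rate r = 0.0195/2 per half-year; n is counted in half-years.
FV = PMT × [((1+r)^n − 1)/r] = 4,325 × [(1+r)^24 − 1] / r = ¥116,315

¥116,315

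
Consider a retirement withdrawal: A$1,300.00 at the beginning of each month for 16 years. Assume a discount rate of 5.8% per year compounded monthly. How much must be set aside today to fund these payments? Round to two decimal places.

A$163,178.65

This is an annuity due: 192 payments of A$1,300.00 at the beginning of each month.
Periodic rate r = 0.058/12 per month; n is counted in months.
PV = PMT × [(1 − (1+r)^−n)/r] × (1+r) = 1,300 × [1 − (1+r)^−192] / r × (1+r) = A$163,178.65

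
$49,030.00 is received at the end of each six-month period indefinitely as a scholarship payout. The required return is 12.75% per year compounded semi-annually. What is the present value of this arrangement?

$769,098.04

Periodic rate r = 0.1275/2 per half-year.
Level perpetuity: PV = PMT / r = 49,030 / (0.1275/2) = $769,098.04.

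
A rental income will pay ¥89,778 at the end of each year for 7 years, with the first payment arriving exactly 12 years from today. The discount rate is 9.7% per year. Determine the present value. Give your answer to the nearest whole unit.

¥159,436

Ordinary annuity of 7 payments, first payment at period 12.
Periodic rate r = 0.097 per year.
The ordinary-annuity PV formula values the stream one period before the first payment (period 11); discount that back 11 periods:
PV₀ = 89,778 × [1 − (1+r)^−7] / r × (1+r)^−11 = ¥159,436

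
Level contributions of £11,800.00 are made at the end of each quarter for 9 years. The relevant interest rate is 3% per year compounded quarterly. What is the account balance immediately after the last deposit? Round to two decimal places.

This is an ordinary annuity: 36 deposits of £11,800.00 at the end of each quarter.
Periodic rate r = 0.03/4 per quarter; n is counted in quarters.
FV = PMT × [((1+r)^n − 1)/r] = 11,800 × [(1+r)^36 − 1] / r = £485,602.05

£485,602.05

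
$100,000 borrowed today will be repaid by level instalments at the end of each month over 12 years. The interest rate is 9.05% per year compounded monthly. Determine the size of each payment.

$1,140.85

Level ordinary annuity; solve PV = PMT × [(1 − (1+r)^−n)/r] for PMT.
Periodic rate r = 0.0905/12 per month; n is counted in months.
With n = 144: PMT = 100,000 / ([(1 − (1+r)^−n)/r]) = $1,140.85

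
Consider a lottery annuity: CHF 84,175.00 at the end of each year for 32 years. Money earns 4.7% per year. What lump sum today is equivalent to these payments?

This is an ordinary annuity: 32 payments of CHF 84,175.00 at the end of each year.
Periodic rate r = 0.047 per year.
PV = PMT × [(1 − (1+r)^−n)/r] = 84,175 × [1 − (1+r)^−32] / r = CHF 1,379,057.77

CHF 1,379,057.77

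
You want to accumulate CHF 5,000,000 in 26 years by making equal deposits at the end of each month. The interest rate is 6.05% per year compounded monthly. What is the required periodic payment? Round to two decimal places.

CHF 6,630.15

Level ordinary annuity; solve FV = PMT × [((1+r)^n − 1)/r] for PMT.
Periodic rate r = 0.0605/12 per month; n is counted in months.
With n = 312: PMT = 5,000,000 / ([((1+r)^n − 1)/r]) = CHF 6,630.15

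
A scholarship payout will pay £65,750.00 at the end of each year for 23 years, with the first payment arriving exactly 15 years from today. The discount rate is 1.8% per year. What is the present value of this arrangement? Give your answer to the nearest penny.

Ordinary annuity of 23 payments, first payment at period 15.
Periodic rate r = 0.018 per year.
The ordinary-annuity PV formula values the stream one period before the first payment (period 14); discount that back 14 periods:
PV₀ = 65,750 × [1 − (1+r)^−23] / r × (1+r)^−14 = £957,674.53

£957,674.53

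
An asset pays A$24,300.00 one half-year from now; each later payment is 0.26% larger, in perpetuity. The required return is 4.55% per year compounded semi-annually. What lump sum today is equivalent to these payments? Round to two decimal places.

A$1,205,955.33

Periodic rate r = 0.0455/2 per half-year.
Growing perpetuity (Gordon): PV = PMT₁ / (r − g) = 24,300 / (r − 0.0026) = A$1,205,955.33.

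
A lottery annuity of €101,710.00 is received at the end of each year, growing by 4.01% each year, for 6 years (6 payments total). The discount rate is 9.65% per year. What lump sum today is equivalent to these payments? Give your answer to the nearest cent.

Periodic rate r = 0.0965 per year.
Growing ordinary annuity: PV = PMT₁ × [1 − ((1+g)/(1+r))^n] / (r − g) = 101,710 × [1 − ((1+0.0401)/(1+r))^6] / (r − 0.0401) = €489,707.78.

€489,707.78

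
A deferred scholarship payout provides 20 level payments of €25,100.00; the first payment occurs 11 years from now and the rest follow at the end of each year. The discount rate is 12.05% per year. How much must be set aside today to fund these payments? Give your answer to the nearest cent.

Ordinary annuity of 20 payments, first payment at period 11.
Periodic rate r = 0.1205 per year.
The ordinary-annuity PV formula values the stream one period before the first payment (period 10); discount that back 10 periods:
PV₀ = 25,100 × [1 − (1+r)^−20] / r × (1+r)^−10 = €59,907.85

€59,907.85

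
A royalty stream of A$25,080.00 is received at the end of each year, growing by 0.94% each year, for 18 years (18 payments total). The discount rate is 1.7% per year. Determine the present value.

Periodic rate r = 0.017 per year.
Growing ordinary annuity: PV = PMT₁ × [1 − ((1+g)/(1+r))^n] / (r − g) = 25,080 × [1 − ((1+0.0094)/(1+r))^18] / (r − 0.0094) = A$416,790.54.

A$416,790.54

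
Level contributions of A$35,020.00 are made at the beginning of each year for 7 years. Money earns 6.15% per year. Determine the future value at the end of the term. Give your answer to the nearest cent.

A$313,461.03

This is an annuity due: 7 deposits of A$35,020.00 at the beginning of each year.
Periodic rate r = 0.0615 per year.
FV = PMT × [((1+r)^n − 1)/r] × (1+r) = 35,020 × [(1+r)^7 − 1] / r × (1+r) = A$313,461.03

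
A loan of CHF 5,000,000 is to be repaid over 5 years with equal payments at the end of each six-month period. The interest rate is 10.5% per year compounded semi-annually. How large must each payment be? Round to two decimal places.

Level ordinary annuity; solve PV = PMT × [(1 − (1+r)^−n)/r] for PMT.
Periodic rate r = 0.105/2 per half-year; n is counted in half-years.
With n = 10: PMT = 5,000,000 / ([(1 − (1+r)^−n)/r]) = CHF 655,407.60

CHF 655,407.60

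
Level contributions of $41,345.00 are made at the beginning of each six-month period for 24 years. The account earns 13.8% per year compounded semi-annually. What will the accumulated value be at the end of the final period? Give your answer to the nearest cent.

$15,116,739.66

This is an annuity due: 48 deposits of $41,345.00 at the beginning of each six-month period.
Periodic rate r = 0.138/2 per half-year; n is counted in half-years.
FV = PMT × [((1+r)^n − 1)/r] × (1+r) = 41,345 × [(1+r)^48 − 1] / r × (1+r) = $15,116,739.66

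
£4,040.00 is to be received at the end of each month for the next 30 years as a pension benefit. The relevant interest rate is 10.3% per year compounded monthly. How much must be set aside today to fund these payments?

This is an ordinary annuity: 360 payments of £4,040.00 at the end of each month.
Periodic rate r = 0.103/12 per month; n is counted in months.
PV = PMT × [(1 − (1+r)^−n)/r] = 4,040 × [1 − (1+r)^−360] / r = £448,978.50

£448,978.50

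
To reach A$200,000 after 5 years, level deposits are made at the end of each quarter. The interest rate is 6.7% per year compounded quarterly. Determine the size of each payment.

A$8,501.09

Level ordinary annuity; solve FV = PMT × [((1+r)^n − 1)/r] for PMT.
Periodic rate r = 0.067/4 per quarter; n is counted in quarters.
With n = 20: PMT = 200,000 / ([((1+r)^n − 1)/r]) = A$8,501.09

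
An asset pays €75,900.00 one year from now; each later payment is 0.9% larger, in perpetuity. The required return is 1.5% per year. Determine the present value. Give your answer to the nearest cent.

Periodic rate r = 0.015 per year.
Growing perpetuity (Gordon): PV = PMT₁ / (r − g) = 75,900 / (r − 0.009) = €12,650,000.00.

€12,650,000.00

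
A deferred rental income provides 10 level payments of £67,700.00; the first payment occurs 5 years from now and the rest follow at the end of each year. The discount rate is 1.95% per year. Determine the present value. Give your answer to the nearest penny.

£564,388.20

Ordinary annuity of 10 payments, first payment at period 5.
Periodic rate r = 0.0195 per year.
The ordinary-annuity PV formula values the stream one period before the first payment (period 4); discount that back 4 periods:
PV₀ = 67,700 × [1 − (1+r)^−10] / r × (1+r)^−4 = £564,388.20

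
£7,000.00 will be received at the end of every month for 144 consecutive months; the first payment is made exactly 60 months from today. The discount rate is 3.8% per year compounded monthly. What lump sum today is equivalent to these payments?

Ordinary annuity of 144 payments, first payment at period 60.
Periodic rate r = 0.038/12 per month; n is counted in months.
The ordinary-annuity PV formula values the stream one period before the first payment (period 59); discount that back 59 periods:
PV₀ = 7,000 × [1 − (1+r)^−144] / r × (1+r)^−59 = £670,877.18

£670,877.18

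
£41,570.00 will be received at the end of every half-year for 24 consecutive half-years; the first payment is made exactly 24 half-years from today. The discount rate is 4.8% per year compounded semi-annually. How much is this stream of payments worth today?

Ordinary annuity of 24 payments, first payment at period 24.
Periodic rate r = 0.048/2 per half-year; n is counted in half-years.
The ordinary-annuity PV formula values the stream one period before the first payment (period 23); discount that back 23 periods:
PV₀ = 41,570 × [1 − (1+r)^−24] / r × (1+r)^−23 = £435,691.99

£435,691.99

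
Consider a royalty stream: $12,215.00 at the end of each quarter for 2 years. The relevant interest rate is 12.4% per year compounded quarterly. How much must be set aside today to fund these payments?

This is an ordinary annuity: 8 payments of $12,215.00 at the end of each quarter.
Periodic rate r = 0.124/4 per quarter; n is counted in quarters.
PV = PMT × [(1 − (1+r)^−n)/r] = 12,215 × [1 − (1+r)^−8] / r = $85,384.98

$85,384.98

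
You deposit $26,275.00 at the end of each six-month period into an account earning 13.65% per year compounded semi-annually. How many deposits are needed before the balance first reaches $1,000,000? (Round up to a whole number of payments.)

Periodic rate r = 0.1365/2 per half-year; n is counted in half-years.
Ordinary annuity FV: 1,000,000 = 26,275 × [((1+r)^n − 1)/r].
(1+r)^n = 1 + 1,000,000 × r / 26,275, so n = ln(1 + 1,000,000·r/26,275) / ln(1+r) = 19.39.
Round up to a whole number of payments: n = 20.

20 payments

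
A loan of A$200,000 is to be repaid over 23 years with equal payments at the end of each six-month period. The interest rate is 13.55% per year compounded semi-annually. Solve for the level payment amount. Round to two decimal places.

A$14,248.50

Level ordinary annuity; solve PV = PMT × [(1 − (1+r)^−n)/r] for PMT.
Periodic rate r = 0.1355/2 per half-year; n is counted in half-years.
With n = 46: PMT = 200,000 / ([(1 − (1+r)^−n)/r]) = A$14,248.50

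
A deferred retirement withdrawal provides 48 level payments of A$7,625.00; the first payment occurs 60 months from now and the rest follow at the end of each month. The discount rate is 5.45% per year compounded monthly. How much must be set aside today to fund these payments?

Ordinary annuity of 48 payments, first payment at period 60.
Periodic rate r = 0.0545/12 per month; n is counted in months.
The ordinary-annuity PV formula values the stream one period before the first payment (period 59); discount that back 59 periods:
PV₀ = 7,625 × [1 − (1+r)^−48] / r × (1+r)^−59 = A$251,195.70

A$251,195.70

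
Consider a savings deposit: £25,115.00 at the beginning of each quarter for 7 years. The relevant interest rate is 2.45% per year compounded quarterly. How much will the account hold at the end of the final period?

£769,258.91

This is an annuity due: 28 deposits of £25,115.00 at the beginning of each quarter.
Periodic rate r = 0.0245/4 per quarter; n is counted in quarters.
FV = PMT × [((1+r)^n − 1)/r] × (1+r) = 25,115 × [(1+r)^28 − 1] / r × (1+r) = £769,258.91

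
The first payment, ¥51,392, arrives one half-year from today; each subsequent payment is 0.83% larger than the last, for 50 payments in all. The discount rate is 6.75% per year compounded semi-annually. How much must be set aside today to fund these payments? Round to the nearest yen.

Periodic rate r = 0.0675/2 per half-year; n is counted in half-years.
Growing ordinary annuity: PV = PMT₁ × [1 − ((1+g)/(1+r))^n] / (r − g) = 51,392 × [1 − ((1+0.0083)/(1+r))^50] / (r − 0.0083) = ¥1,438,675.

¥1,438,675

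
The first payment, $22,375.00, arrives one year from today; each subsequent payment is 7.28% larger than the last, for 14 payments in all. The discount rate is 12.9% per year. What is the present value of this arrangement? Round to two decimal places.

$203,338.27

Periodic rate r = 0.129 per year.
Growing ordinary annuity: PV = PMT₁ × [1 − ((1+g)/(1+r))^n] / (r − g) = 22,375 × [1 − ((1+0.0728)/(1+r))^14] / (r − 0.0728) = $203,338.27.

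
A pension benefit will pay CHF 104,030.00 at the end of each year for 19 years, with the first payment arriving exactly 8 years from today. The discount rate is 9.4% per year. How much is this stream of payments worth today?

Ordinary annuity of 19 payments, first payment at period 8.
Periodic rate r = 0.094 per year.
The ordinary-annuity PV formula values the stream one period before the first payment (period 7); discount that back 7 periods:
PV₀ = 104,030 × [1 − (1+r)^−19] / r × (1+r)^−7 = CHF 483,029.64

CHF 483,029.64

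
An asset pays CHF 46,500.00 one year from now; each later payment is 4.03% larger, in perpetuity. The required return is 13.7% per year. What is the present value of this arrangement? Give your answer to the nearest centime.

Periodic rate r = 0.137 per year.
Growing perpetuity (Gordon): PV = PMT₁ / (r − g) = 46,500 / (r − 0.0403) = CHF 480,868.67.

CHF 480,868.67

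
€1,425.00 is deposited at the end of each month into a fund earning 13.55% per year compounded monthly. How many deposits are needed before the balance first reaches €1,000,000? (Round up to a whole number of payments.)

195 payments

Periodic rate r = 0.1355/12 per month; n is counted in months.
Ordinary annuity FV: 1,000,000 = 1,425 × [((1+r)^n − 1)/r].
(1+r)^n = 1 + 1,000,000 × r / 1,425, so n = ln(1 + 1,000,000·r/1,425) / ln(1+r) = 194.93.
Round up to a whole number of payments: n = 195.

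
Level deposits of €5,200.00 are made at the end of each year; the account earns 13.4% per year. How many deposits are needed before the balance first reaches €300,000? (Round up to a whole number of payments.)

18 payments

Periodic rate r = 0.134 per year.
Ordinary annuity FV: 300,000 = 5,200 × [((1+r)^n − 1)/r].
(1+r)^n = 1 + 300,000 × r / 5,200, so n = ln(1 + 300,000·r/5,200) / ln(1+r) = 17.23.
Round up to a whole number of payments: n = 18.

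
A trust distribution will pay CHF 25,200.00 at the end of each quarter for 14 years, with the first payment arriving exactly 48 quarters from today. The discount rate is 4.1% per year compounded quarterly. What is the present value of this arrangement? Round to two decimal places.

CHF 662,358.92

Ordinary annuity of 56 payments, first payment at period 48.
Periodic rate r = 0.041/4 per quarter; n is counted in quarters.
The ordinary-annuity PV formula values the stream one period before the first payment (period 47); discount that back 47 periods:
PV₀ = 25,200 × [1 − (1+r)^−56] / r × (1+r)^−47 = CHF 662,358.92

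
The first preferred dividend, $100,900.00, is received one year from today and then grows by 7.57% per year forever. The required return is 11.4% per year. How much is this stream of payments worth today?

Periodic rate r = 0.114 per year.
Growing perpetuity (Gordon): PV = PMT₁ / (r − g) = 100,900 / (r − 0.0757) = $2,634,464.75.

$2,634,464.75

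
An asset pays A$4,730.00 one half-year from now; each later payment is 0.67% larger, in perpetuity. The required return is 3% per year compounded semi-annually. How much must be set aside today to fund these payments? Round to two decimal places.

Periodic rate r = 0.03/2 per half-year.
Growing perpetuity (Gordon): PV = PMT₁ / (r − g) = 4,730 / (r − 0.0067) = A$569,879.52.

A$569,879.52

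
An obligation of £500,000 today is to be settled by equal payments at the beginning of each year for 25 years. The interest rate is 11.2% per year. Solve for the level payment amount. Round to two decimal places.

£54,171.71

Level annuity due; solve PV = PMT × [(1 − (1+r)^−n)/r] × (1+r) for PMT.
Periodic rate r = 0.112 per year.
With n = 25: PMT = 500,000 / ([(1 − (1+r)^−n)/r] × (1+r)) = £54,171.71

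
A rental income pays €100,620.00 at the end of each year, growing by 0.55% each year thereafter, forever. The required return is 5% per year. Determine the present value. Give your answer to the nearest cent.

Periodic rate r = 0.05 per year.
Growing perpetuity (Gordon): PV = PMT₁ / (r − g) = 100,620 / (r − 0.0055) = €2,261,123.60.

€2,261,123.60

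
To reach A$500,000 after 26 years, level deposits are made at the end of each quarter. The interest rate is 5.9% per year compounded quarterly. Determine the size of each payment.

Level ordinary annuity; solve FV = PMT × [((1+r)^n − 1)/r] for PMT.
Periodic rate r = 0.059/4 per quarter; n is counted in quarters.
With n = 104: PMT = 500,000 / ([((1+r)^n − 1)/r]) = A$2,057.17

A$2,057.17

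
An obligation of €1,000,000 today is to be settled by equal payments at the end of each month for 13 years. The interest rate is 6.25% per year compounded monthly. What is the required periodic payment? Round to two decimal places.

€9,379.04

Level ordinary annuity; solve PV = PMT × [(1 − (1+r)^−n)/r] for PMT.
Periodic rate r = 0.0625/12 per month; n is counted in months.
With n = 156: PMT = 1,000,000 / ([(1 − (1+r)^−n)/r]) = €9,379.04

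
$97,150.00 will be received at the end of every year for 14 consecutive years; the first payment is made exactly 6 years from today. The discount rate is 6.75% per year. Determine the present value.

Ordinary annuity of 14 payments, first payment at period 6.
Periodic rate r = 0.0675 per year.
The ordinary-annuity PV formula values the stream one period before the first payment (period 5); discount that back 5 periods:
PV₀ = 97,150 × [1 − (1+r)^−14] / r × (1+r)^−5 = $622,190.88

$622,190.88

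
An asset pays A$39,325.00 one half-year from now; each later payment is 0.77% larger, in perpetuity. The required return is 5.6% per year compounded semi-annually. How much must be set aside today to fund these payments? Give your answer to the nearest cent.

Periodic rate r = 0.056/2 per half-year.
Growing perpetuity (Gordon): PV = PMT₁ / (r − g) = 39,325 / (r − 0.0077) = A$1,937,192.12.

A$1,937,192.12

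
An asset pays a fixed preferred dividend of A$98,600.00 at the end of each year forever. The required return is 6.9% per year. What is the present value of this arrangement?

Periodic rate r = 0.069 per year.
Level perpetuity: PV = PMT / r = 98,600 / (0.069) = A$1,428,985.51.

A$1,428,985.51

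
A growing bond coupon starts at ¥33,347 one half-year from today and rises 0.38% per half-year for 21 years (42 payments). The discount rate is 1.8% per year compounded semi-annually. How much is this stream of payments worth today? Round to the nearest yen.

¥1,251,022

Periodic rate r = 0.018/2 per half-year; n is counted in half-years.
Growing ordinary annuity: PV = PMT₁ × [1 − ((1+g)/(1+r))^n] / (r − g) = 33,347 × [1 − ((1+0.0038)/(1+r))^42] / (r − 0.0038) = ¥1,251,022.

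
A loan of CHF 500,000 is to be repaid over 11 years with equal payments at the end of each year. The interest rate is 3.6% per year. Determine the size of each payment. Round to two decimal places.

Level ordinary annuity; solve PV = PMT × [(1 − (1+r)^−n)/r] for PMT.
Periodic rate r = 0.036 per year.
With n = 11: PMT = 500,000 / ([(1 − (1+r)^−n)/r]) = CHF 55,850.00

CHF 55,850.00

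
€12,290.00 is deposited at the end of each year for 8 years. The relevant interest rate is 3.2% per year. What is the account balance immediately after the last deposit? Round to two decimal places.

This is an ordinary annuity: 8 deposits of €12,290.00 at the end of each year.
Periodic rate r = 0.032 per year.
FV = PMT × [((1+r)^n − 1)/r] = 12,290 × [(1+r)^8 − 1] / r = €110,065.52

€110,065.52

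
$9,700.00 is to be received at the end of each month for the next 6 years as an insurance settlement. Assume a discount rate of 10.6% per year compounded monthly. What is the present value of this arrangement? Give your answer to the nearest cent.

This is an ordinary annuity: 72 payments of $9,700.00 at the end of each month.
Periodic rate r = 0.106/12 per month; n is counted in months.
PV = PMT × [(1 − (1+r)^−n)/r] = 9,700 × [1 − (1+r)^−72] / r = $515,139.97

$515,139.97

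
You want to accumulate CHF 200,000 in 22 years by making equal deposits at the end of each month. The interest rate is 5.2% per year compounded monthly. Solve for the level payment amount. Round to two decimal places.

Level ordinary annuity; solve FV = PMT × [((1+r)^n − 1)/r] for PMT.
Periodic rate r = 0.052/12 per month; n is counted in months.
With n = 264: PMT = 200,000 / ([((1+r)^n − 1)/r]) = CHF 406.59

CHF 406.59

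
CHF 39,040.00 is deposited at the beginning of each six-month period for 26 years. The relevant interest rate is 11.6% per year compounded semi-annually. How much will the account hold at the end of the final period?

CHF 12,648,340.93

This is an annuity due: 52 deposits of CHF 39,040.00 at the beginning of each six-month period.
Periodic rate r = 0.116/2 per half-year; n is counted in half-years.
FV = PMT × [((1+r)^n − 1)/r] × (1+r) = 39,040 × [(1+r)^52 − 1] / r × (1+r) = CHF 12,648,340.93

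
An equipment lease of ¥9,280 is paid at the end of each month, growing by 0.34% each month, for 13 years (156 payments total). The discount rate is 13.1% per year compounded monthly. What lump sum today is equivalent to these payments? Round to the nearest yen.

¥849,213

Periodic rate r = 0.131/12 per month; n is counted in months.
Growing ordinary annuity: PV = PMT₁ × [1 − ((1+g)/(1+r))^n] / (r − g) = 9,280 × [1 − ((1+0.0034)/(1+r))^156] / (r − 0.0034) = ¥849,213.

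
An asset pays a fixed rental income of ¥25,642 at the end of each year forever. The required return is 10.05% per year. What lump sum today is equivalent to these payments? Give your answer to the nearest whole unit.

Periodic rate r = 0.1005 per year.
Level perpetuity: PV = PMT / r = 25,642 / (0.1005) = ¥255,144.

¥255,144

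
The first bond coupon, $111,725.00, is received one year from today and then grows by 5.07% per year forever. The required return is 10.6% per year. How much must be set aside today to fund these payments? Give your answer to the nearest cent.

Periodic rate r = 0.106 per year.
Growing perpetuity (Gordon): PV = PMT₁ / (r − g) = 111,725 / (r − 0.0507) = $2,020,343.58.

$2,020,343.58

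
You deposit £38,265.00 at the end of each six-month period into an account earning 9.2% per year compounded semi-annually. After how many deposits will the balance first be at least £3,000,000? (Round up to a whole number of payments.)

Periodic rate r = 0.092/2 per half-year; n is counted in half-years.
Ordinary annuity FV: 3,000,000 = 38,265 × [((1+r)^n − 1)/r].
(1+r)^n = 1 + 3,000,000 × r / 38,265, so n = ln(1 + 3,000,000·r/38,265) / ln(1+r) = 33.96.
Round up to a whole number of payments: n = 34.

34 payments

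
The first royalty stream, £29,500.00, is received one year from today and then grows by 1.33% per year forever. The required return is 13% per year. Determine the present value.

£252,784.92

Periodic rate r = 0.13 per year.
Growing perpetuity (Gordon): PV = PMT₁ / (r − g) = 29,500 / (r − 0.0133) = £252,784.92.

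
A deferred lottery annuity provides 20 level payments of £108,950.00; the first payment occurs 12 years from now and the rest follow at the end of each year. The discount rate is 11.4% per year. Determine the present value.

£257,822.27

Ordinary annuity of 20 payments, first payment at period 12.
Periodic rate r = 0.114 per year.
The ordinary-annuity PV formula values the stream one period before the first payment (period 11); discount that back 11 periods:
PV₀ = 108,950 × [1 − (1+r)^−20] / r × (1+r)^−11 = £257,822.27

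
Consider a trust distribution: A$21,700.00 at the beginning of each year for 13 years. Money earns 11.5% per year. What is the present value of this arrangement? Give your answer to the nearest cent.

A$159,290.64

This is an annuity due: 13 payments of A$21,700.00 at the beginning of each year.
Periodic rate r = 0.115 per year.
PV = PMT × [(1 − (1+r)^−n)/r] × (1+r) = 21,700 × [1 − (1+r)^−13] / r × (1+r) = A$159,290.64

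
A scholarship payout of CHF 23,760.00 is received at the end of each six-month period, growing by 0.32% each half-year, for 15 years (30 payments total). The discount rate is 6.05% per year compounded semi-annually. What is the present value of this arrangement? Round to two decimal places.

CHF 482,982.93

Periodic rate r = 0.0605/2 per half-year; n is counted in half-years.
Growing ordinary annuity: PV = PMT₁ × [1 − ((1+g)/(1+r))^n] / (r − g) = 23,760 × [1 − ((1+0.0032)/(1+r))^30] / (r − 0.0032) = CHF 482,982.93.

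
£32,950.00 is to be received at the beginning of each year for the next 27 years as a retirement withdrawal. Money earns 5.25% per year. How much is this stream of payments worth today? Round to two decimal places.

£494,640.39

This is an annuity due: 27 payments of £32,950.00 at the beginning of each year.
Periodic rate r = 0.0525 per year.
PV = PMT × [(1 − (1+r)^−n)/r] × (1+r) = 32,950 × [1 − (1+r)^−27] / r × (1+r) = £494,640.39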